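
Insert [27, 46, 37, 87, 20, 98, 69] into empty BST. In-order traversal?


Insert 27: root
Insert 46: R from 27
Insert 37: R from 27 -> L from 46
Insert 87: R from 27 -> R from 46
Insert 20: L from 27
Insert 98: R from 27 -> R from 46 -> R from 87
Insert 69: R from 27 -> R from 46 -> L from 87

In-order: [20, 27, 37, 46, 69, 87, 98]


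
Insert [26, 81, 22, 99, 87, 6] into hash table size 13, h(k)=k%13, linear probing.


Insert 26: h=0 -> slot 0
Insert 81: h=3 -> slot 3
Insert 22: h=9 -> slot 9
Insert 99: h=8 -> slot 8
Insert 87: h=9, 1 probes -> slot 10
Insert 6: h=6 -> slot 6

Table: [26, None, None, 81, None, None, 6, None, 99, 22, 87, None, None]


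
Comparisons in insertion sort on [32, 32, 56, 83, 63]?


Algorithm: insertion sort
Input: [32, 32, 56, 83, 63]
Sorted: [32, 32, 56, 63, 83]

5


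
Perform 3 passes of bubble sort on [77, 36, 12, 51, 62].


Initial: [77, 36, 12, 51, 62]
Pass 1: [36, 12, 51, 62, 77] (4 swaps)
Pass 2: [12, 36, 51, 62, 77] (1 swaps)
Pass 3: [12, 36, 51, 62, 77] (0 swaps)

After 3 passes: [12, 36, 51, 62, 77]


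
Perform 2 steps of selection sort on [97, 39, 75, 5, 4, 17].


Initial: [97, 39, 75, 5, 4, 17]
Step 1: min=4 at 4
  Swap: [4, 39, 75, 5, 97, 17]
Step 2: min=5 at 3
  Swap: [4, 5, 75, 39, 97, 17]

After 2 steps: [4, 5, 75, 39, 97, 17]


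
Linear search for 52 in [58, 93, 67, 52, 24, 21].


i=0: 58!=52
i=1: 93!=52
i=2: 67!=52
i=3: 52==52 found!

Found at 3, 4 comps


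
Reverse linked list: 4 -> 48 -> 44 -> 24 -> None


Step 1: curr=4, set curr.next=prev(None) | reversed so far: 4
Step 2: curr=48, set curr.next=prev(4) | reversed so far: 48 -> 4
Step 3: curr=44, set curr.next=prev(48) | reversed so far: 44 -> 48 -> 4
Step 4: curr=24, set curr.next=prev(44) | reversed so far: 24 -> 44 -> 48 -> 4

24 -> 44 -> 48 -> 4 -> None


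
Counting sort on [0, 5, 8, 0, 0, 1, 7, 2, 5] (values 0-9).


Input: [0, 5, 8, 0, 0, 1, 7, 2, 5]
Counts: [3, 1, 1, 0, 0, 2, 0, 1, 1, 0]

Sorted: [0, 0, 0, 1, 2, 5, 5, 7, 8]


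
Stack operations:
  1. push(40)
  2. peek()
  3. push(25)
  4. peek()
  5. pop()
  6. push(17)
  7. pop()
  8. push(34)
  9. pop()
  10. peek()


push(40) -> [40]
peek()->40
push(25) -> [40, 25]
peek()->25
pop()->25, [40]
push(17) -> [40, 17]
pop()->17, [40]
push(34) -> [40, 34]
pop()->34, [40]
peek()->40

Final stack: [40]


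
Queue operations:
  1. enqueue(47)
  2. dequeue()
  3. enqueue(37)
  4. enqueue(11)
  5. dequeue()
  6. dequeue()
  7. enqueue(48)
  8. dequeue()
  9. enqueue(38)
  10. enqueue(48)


enqueue(47) -> [47]
dequeue()->47, []
enqueue(37) -> [37]
enqueue(11) -> [37, 11]
dequeue()->37, [11]
dequeue()->11, []
enqueue(48) -> [48]
dequeue()->48, []
enqueue(38) -> [38]
enqueue(48) -> [38, 48]

Final queue: [38, 48]


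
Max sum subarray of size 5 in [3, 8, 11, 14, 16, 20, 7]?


[0:5]: 52
[1:6]: 69
[2:7]: 68

Max: 69 at [1:6]


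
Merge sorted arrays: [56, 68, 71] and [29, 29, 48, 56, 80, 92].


Take 29 from B
Take 29 from B
Take 48 from B
Take 56 from A
Take 56 from B
Take 68 from A
Take 71 from A

Merged: [29, 29, 48, 56, 56, 68, 71, 80, 92]


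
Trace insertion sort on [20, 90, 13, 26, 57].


Initial: [20, 90, 13, 26, 57]
Insert 90: [20, 90, 13, 26, 57]
Insert 13: [13, 20, 90, 26, 57]
Insert 26: [13, 20, 26, 90, 57]
Insert 57: [13, 20, 26, 57, 90]

Sorted: [13, 20, 26, 57, 90]


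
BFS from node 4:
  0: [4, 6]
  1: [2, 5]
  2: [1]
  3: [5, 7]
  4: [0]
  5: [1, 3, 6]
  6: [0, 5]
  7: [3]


Visit 4, enqueue [0]
Visit 0, enqueue [6]
Visit 6, enqueue [5]
Visit 5, enqueue [1, 3]
Visit 1, enqueue [2]
Visit 3, enqueue [7]
Visit 2, enqueue []
Visit 7, enqueue []

BFS order: [4, 0, 6, 5, 1, 3, 2, 7]


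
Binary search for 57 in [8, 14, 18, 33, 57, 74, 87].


Step 1: lo=0, hi=6, mid=3, val=33
Step 2: lo=4, hi=6, mid=5, val=74
Step 3: lo=4, hi=4, mid=4, val=57

Found at index 4


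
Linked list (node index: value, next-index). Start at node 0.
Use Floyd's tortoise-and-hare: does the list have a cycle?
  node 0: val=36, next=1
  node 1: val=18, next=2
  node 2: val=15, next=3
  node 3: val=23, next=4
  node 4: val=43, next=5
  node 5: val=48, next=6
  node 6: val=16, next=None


Floyd's tortoise (slow, +1) and hare (fast, +2):
  init: slow=0, fast=0
  step 1: slow=1, fast=2
  step 2: slow=2, fast=4
  step 3: slow=3, fast=6
  step 4: fast -> None, no cycle

Cycle: no


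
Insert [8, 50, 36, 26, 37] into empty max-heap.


Insert 8: [8]
Insert 50: [50, 8]
Insert 36: [50, 8, 36]
Insert 26: [50, 26, 36, 8]
Insert 37: [50, 37, 36, 8, 26]

Final heap: [50, 37, 36, 8, 26]


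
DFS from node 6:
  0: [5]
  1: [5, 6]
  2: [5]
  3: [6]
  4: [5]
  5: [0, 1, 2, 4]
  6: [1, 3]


Visit 6, push [3, 1]
Visit 1, push [5]
Visit 5, push [4, 2, 0]
Visit 0, push []
Visit 2, push []
Visit 4, push []
Visit 3, push []

DFS order: [6, 1, 5, 0, 2, 4, 3]


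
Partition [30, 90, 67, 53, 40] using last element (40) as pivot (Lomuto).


Pivot: 40
  30 <= 40: advance i (no swap)
Place pivot at 1: [30, 40, 67, 53, 90]

Partitioned: [30, 40, 67, 53, 90]


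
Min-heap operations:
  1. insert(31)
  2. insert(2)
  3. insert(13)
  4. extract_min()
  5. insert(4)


insert(31) -> [31]
insert(2) -> [2, 31]
insert(13) -> [2, 31, 13]
extract_min()->2, [13, 31]
insert(4) -> [4, 31, 13]

Final heap: [4, 31, 13]


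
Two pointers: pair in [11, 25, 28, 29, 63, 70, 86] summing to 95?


lo=0(11)+hi=6(86)=97
lo=0(11)+hi=5(70)=81
lo=1(25)+hi=5(70)=95

Yes: 25+70=95


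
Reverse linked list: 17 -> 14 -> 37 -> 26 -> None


Step 1: curr=17, set curr.next=prev(None) | reversed so far: 17
Step 2: curr=14, set curr.next=prev(17) | reversed so far: 14 -> 17
Step 3: curr=37, set curr.next=prev(14) | reversed so far: 37 -> 14 -> 17
Step 4: curr=26, set curr.next=prev(37) | reversed so far: 26 -> 37 -> 14 -> 17

26 -> 37 -> 14 -> 17 -> None


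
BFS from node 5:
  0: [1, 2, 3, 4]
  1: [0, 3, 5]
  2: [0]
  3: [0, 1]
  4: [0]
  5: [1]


Visit 5, enqueue [1]
Visit 1, enqueue [0, 3]
Visit 0, enqueue [2, 4]
Visit 3, enqueue []
Visit 2, enqueue []
Visit 4, enqueue []

BFS order: [5, 1, 0, 3, 2, 4]


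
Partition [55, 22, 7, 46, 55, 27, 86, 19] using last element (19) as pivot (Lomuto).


Pivot: 19
  7 <= 19: swap -> [7, 22, 55, 46, 55, 27, 86, 19]
Place pivot at 1: [7, 19, 55, 46, 55, 27, 86, 22]

Partitioned: [7, 19, 55, 46, 55, 27, 86, 22]


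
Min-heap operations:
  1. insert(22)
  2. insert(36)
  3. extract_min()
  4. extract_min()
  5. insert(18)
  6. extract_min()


insert(22) -> [22]
insert(36) -> [22, 36]
extract_min()->22, [36]
extract_min()->36, []
insert(18) -> [18]
extract_min()->18, []

Final heap: []


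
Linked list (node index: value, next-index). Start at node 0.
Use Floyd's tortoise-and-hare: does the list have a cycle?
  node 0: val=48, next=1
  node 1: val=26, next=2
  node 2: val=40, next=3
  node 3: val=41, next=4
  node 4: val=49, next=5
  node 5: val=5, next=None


Floyd's tortoise (slow, +1) and hare (fast, +2):
  init: slow=0, fast=0
  step 1: slow=1, fast=2
  step 2: slow=2, fast=4
  step 3: fast 4->5->None, no cycle

Cycle: no


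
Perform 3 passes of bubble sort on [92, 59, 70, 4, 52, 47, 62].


Initial: [92, 59, 70, 4, 52, 47, 62]
Pass 1: [59, 70, 4, 52, 47, 62, 92] (6 swaps)
Pass 2: [59, 4, 52, 47, 62, 70, 92] (4 swaps)
Pass 3: [4, 52, 47, 59, 62, 70, 92] (3 swaps)

After 3 passes: [4, 52, 47, 59, 62, 70, 92]


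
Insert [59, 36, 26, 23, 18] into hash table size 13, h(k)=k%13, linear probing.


Insert 59: h=7 -> slot 7
Insert 36: h=10 -> slot 10
Insert 26: h=0 -> slot 0
Insert 23: h=10, 1 probes -> slot 11
Insert 18: h=5 -> slot 5

Table: [26, None, None, None, None, 18, None, 59, None, None, 36, 23, None]


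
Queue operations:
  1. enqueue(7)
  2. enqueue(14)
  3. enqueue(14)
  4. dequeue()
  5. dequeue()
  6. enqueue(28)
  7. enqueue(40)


enqueue(7) -> [7]
enqueue(14) -> [7, 14]
enqueue(14) -> [7, 14, 14]
dequeue()->7, [14, 14]
dequeue()->14, [14]
enqueue(28) -> [14, 28]
enqueue(40) -> [14, 28, 40]

Final queue: [14, 28, 40]


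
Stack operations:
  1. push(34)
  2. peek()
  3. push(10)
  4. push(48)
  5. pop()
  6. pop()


push(34) -> [34]
peek()->34
push(10) -> [34, 10]
push(48) -> [34, 10, 48]
pop()->48, [34, 10]
pop()->10, [34]

Final stack: [34]


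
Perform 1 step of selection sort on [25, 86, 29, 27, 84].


Initial: [25, 86, 29, 27, 84]
Step 1: min=25 at 0
  Swap: [25, 86, 29, 27, 84]

After 1 step: [25, 86, 29, 27, 84]


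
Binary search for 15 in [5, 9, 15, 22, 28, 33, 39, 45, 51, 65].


Step 1: lo=0, hi=9, mid=4, val=28
Step 2: lo=0, hi=3, mid=1, val=9
Step 3: lo=2, hi=3, mid=2, val=15

Found at index 2


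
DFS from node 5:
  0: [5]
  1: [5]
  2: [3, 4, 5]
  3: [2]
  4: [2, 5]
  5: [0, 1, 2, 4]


Visit 5, push [4, 2, 1, 0]
Visit 0, push []
Visit 1, push []
Visit 2, push [4, 3]
Visit 3, push []
Visit 4, push []

DFS order: [5, 0, 1, 2, 3, 4]


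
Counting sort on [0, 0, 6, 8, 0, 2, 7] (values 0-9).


Input: [0, 0, 6, 8, 0, 2, 7]
Counts: [3, 0, 1, 0, 0, 0, 1, 1, 1, 0]

Sorted: [0, 0, 0, 2, 6, 7, 8]


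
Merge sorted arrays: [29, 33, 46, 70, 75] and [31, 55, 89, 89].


Take 29 from A
Take 31 from B
Take 33 from A
Take 46 from A
Take 55 from B
Take 70 from A
Take 75 from A

Merged: [29, 31, 33, 46, 55, 70, 75, 89, 89]


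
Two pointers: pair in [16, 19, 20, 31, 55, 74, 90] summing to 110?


lo=0(16)+hi=6(90)=106
lo=1(19)+hi=6(90)=109
lo=2(20)+hi=6(90)=110

Yes: 20+90=110


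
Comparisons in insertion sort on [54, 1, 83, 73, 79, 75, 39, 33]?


Algorithm: insertion sort
Input: [54, 1, 83, 73, 79, 75, 39, 33]
Sorted: [1, 33, 39, 54, 73, 75, 79, 83]

22


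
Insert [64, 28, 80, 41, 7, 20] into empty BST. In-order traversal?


Insert 64: root
Insert 28: L from 64
Insert 80: R from 64
Insert 41: L from 64 -> R from 28
Insert 7: L from 64 -> L from 28
Insert 20: L from 64 -> L from 28 -> R from 7

In-order: [7, 20, 28, 41, 64, 80]


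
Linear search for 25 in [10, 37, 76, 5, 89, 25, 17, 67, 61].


i=0: 10!=25
i=1: 37!=25
i=2: 76!=25
i=3: 5!=25
i=4: 89!=25
i=5: 25==25 found!

Found at 5, 6 comps


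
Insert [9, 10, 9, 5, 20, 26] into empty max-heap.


Insert 9: [9]
Insert 10: [10, 9]
Insert 9: [10, 9, 9]
Insert 5: [10, 9, 9, 5]
Insert 20: [20, 10, 9, 5, 9]
Insert 26: [26, 10, 20, 5, 9, 9]

Final heap: [26, 10, 20, 5, 9, 9]


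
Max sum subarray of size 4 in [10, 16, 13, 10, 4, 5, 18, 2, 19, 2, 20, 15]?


[0:4]: 49
[1:5]: 43
[2:6]: 32
[3:7]: 37
[4:8]: 29
[5:9]: 44
[6:10]: 41
[7:11]: 43
[8:12]: 56

Max: 56 at [8:12]


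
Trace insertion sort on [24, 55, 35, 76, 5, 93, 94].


Initial: [24, 55, 35, 76, 5, 93, 94]
Insert 55: [24, 55, 35, 76, 5, 93, 94]
Insert 35: [24, 35, 55, 76, 5, 93, 94]
Insert 76: [24, 35, 55, 76, 5, 93, 94]
Insert 5: [5, 24, 35, 55, 76, 93, 94]
Insert 93: [5, 24, 35, 55, 76, 93, 94]
Insert 94: [5, 24, 35, 55, 76, 93, 94]

Sorted: [5, 24, 35, 55, 76, 93, 94]


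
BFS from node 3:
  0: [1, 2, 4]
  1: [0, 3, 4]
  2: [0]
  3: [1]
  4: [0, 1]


Visit 3, enqueue [1]
Visit 1, enqueue [0, 4]
Visit 0, enqueue [2]
Visit 4, enqueue []
Visit 2, enqueue []

BFS order: [3, 1, 0, 4, 2]


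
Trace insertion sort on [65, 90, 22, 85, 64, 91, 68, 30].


Initial: [65, 90, 22, 85, 64, 91, 68, 30]
Insert 90: [65, 90, 22, 85, 64, 91, 68, 30]
Insert 22: [22, 65, 90, 85, 64, 91, 68, 30]
Insert 85: [22, 65, 85, 90, 64, 91, 68, 30]
Insert 64: [22, 64, 65, 85, 90, 91, 68, 30]
Insert 91: [22, 64, 65, 85, 90, 91, 68, 30]
Insert 68: [22, 64, 65, 68, 85, 90, 91, 30]
Insert 30: [22, 30, 64, 65, 68, 85, 90, 91]

Sorted: [22, 30, 64, 65, 68, 85, 90, 91]


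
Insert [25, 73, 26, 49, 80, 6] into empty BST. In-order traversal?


Insert 25: root
Insert 73: R from 25
Insert 26: R from 25 -> L from 73
Insert 49: R from 25 -> L from 73 -> R from 26
Insert 80: R from 25 -> R from 73
Insert 6: L from 25

In-order: [6, 25, 26, 49, 73, 80]


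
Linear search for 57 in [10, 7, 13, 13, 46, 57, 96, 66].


i=0: 10!=57
i=1: 7!=57
i=2: 13!=57
i=3: 13!=57
i=4: 46!=57
i=5: 57==57 found!

Found at 5, 6 comps


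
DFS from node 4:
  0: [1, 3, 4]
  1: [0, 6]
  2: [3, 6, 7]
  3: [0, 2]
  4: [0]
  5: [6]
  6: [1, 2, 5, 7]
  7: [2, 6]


Visit 4, push [0]
Visit 0, push [3, 1]
Visit 1, push [6]
Visit 6, push [7, 5, 2]
Visit 2, push [7, 3]
Visit 3, push []
Visit 7, push []
Visit 5, push []

DFS order: [4, 0, 1, 6, 2, 3, 7, 5]


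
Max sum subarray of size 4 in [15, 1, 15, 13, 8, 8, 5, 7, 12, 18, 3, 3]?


[0:4]: 44
[1:5]: 37
[2:6]: 44
[3:7]: 34
[4:8]: 28
[5:9]: 32
[6:10]: 42
[7:11]: 40
[8:12]: 36

Max: 44 at [0:4]


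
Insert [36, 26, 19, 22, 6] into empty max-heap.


Insert 36: [36]
Insert 26: [36, 26]
Insert 19: [36, 26, 19]
Insert 22: [36, 26, 19, 22]
Insert 6: [36, 26, 19, 22, 6]

Final heap: [36, 26, 19, 22, 6]


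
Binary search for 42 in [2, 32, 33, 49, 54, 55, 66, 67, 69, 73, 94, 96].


Step 1: lo=0, hi=11, mid=5, val=55
Step 2: lo=0, hi=4, mid=2, val=33
Step 3: lo=3, hi=4, mid=3, val=49

Not found


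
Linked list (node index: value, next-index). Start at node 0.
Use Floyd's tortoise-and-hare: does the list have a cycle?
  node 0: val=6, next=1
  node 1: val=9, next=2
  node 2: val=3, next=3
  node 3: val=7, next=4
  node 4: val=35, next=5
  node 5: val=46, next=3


Floyd's tortoise (slow, +1) and hare (fast, +2):
  init: slow=0, fast=0
  step 1: slow=1, fast=2
  step 2: slow=2, fast=4
  step 3: slow=3, fast=3
  slow == fast at node 3: cycle detected

Cycle: yes


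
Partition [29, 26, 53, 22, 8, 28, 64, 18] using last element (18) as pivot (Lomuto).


Pivot: 18
  8 <= 18: swap -> [8, 26, 53, 22, 29, 28, 64, 18]
Place pivot at 1: [8, 18, 53, 22, 29, 28, 64, 26]

Partitioned: [8, 18, 53, 22, 29, 28, 64, 26]


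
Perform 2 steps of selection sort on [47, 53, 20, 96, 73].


Initial: [47, 53, 20, 96, 73]
Step 1: min=20 at 2
  Swap: [20, 53, 47, 96, 73]
Step 2: min=47 at 2
  Swap: [20, 47, 53, 96, 73]

After 2 steps: [20, 47, 53, 96, 73]


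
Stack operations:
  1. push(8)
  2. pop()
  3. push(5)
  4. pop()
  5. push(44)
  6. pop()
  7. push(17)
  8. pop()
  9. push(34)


push(8) -> [8]
pop()->8, []
push(5) -> [5]
pop()->5, []
push(44) -> [44]
pop()->44, []
push(17) -> [17]
pop()->17, []
push(34) -> [34]

Final stack: [34]


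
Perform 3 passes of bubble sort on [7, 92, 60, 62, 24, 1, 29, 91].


Initial: [7, 92, 60, 62, 24, 1, 29, 91]
Pass 1: [7, 60, 62, 24, 1, 29, 91, 92] (6 swaps)
Pass 2: [7, 60, 24, 1, 29, 62, 91, 92] (3 swaps)
Pass 3: [7, 24, 1, 29, 60, 62, 91, 92] (3 swaps)

After 3 passes: [7, 24, 1, 29, 60, 62, 91, 92]


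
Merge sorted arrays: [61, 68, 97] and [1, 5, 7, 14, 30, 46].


Take 1 from B
Take 5 from B
Take 7 from B
Take 14 from B
Take 30 from B
Take 46 from B

Merged: [1, 5, 7, 14, 30, 46, 61, 68, 97]


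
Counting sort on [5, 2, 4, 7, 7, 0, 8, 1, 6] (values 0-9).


Input: [5, 2, 4, 7, 7, 0, 8, 1, 6]
Counts: [1, 1, 1, 0, 1, 1, 1, 2, 1, 0]

Sorted: [0, 1, 2, 4, 5, 6, 7, 7, 8]


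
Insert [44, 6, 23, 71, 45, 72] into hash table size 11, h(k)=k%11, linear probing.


Insert 44: h=0 -> slot 0
Insert 6: h=6 -> slot 6
Insert 23: h=1 -> slot 1
Insert 71: h=5 -> slot 5
Insert 45: h=1, 1 probes -> slot 2
Insert 72: h=6, 1 probes -> slot 7

Table: [44, 23, 45, None, None, 71, 6, 72, None, None, None]


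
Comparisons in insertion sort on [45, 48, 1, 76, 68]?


Algorithm: insertion sort
Input: [45, 48, 1, 76, 68]
Sorted: [1, 45, 48, 68, 76]

6


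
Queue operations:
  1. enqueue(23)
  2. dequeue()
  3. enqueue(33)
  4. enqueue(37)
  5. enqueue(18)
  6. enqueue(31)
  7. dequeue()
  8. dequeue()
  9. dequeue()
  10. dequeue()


enqueue(23) -> [23]
dequeue()->23, []
enqueue(33) -> [33]
enqueue(37) -> [33, 37]
enqueue(18) -> [33, 37, 18]
enqueue(31) -> [33, 37, 18, 31]
dequeue()->33, [37, 18, 31]
dequeue()->37, [18, 31]
dequeue()->18, [31]
dequeue()->31, []

Final queue: []


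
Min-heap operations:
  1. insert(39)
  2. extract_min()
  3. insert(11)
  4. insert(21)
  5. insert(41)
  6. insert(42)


insert(39) -> [39]
extract_min()->39, []
insert(11) -> [11]
insert(21) -> [11, 21]
insert(41) -> [11, 21, 41]
insert(42) -> [11, 21, 41, 42]

Final heap: [11, 21, 41, 42]


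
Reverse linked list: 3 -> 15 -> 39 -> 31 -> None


Step 1: curr=3, set curr.next=prev(None) | reversed so far: 3
Step 2: curr=15, set curr.next=prev(3) | reversed so far: 15 -> 3
Step 3: curr=39, set curr.next=prev(15) | reversed so far: 39 -> 15 -> 3
Step 4: curr=31, set curr.next=prev(39) | reversed so far: 31 -> 39 -> 15 -> 3

31 -> 39 -> 15 -> 3 -> None


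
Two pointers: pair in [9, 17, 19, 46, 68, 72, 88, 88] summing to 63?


lo=0(9)+hi=7(88)=97
lo=0(9)+hi=6(88)=97
lo=0(9)+hi=5(72)=81
lo=0(9)+hi=4(68)=77
lo=0(9)+hi=3(46)=55
lo=1(17)+hi=3(46)=63

Yes: 17+46=63


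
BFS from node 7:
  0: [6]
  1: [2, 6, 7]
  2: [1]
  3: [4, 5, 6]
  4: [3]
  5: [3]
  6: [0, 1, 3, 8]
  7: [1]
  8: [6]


Visit 7, enqueue [1]
Visit 1, enqueue [2, 6]
Visit 2, enqueue []
Visit 6, enqueue [0, 3, 8]
Visit 0, enqueue []
Visit 3, enqueue [4, 5]
Visit 8, enqueue []
Visit 4, enqueue []
Visit 5, enqueue []

BFS order: [7, 1, 2, 6, 0, 3, 8, 4, 5]


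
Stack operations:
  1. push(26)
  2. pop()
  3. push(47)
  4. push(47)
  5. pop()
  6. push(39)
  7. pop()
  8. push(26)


push(26) -> [26]
pop()->26, []
push(47) -> [47]
push(47) -> [47, 47]
pop()->47, [47]
push(39) -> [47, 39]
pop()->39, [47]
push(26) -> [47, 26]

Final stack: [47, 26]


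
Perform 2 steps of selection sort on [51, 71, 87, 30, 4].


Initial: [51, 71, 87, 30, 4]
Step 1: min=4 at 4
  Swap: [4, 71, 87, 30, 51]
Step 2: min=30 at 3
  Swap: [4, 30, 87, 71, 51]

After 2 steps: [4, 30, 87, 71, 51]


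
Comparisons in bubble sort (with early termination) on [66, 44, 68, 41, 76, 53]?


Algorithm: bubble sort (with early termination)
Input: [66, 44, 68, 41, 76, 53]
Sorted: [41, 44, 53, 66, 68, 76]

14


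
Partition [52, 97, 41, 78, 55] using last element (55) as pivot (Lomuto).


Pivot: 55
  52 <= 55: advance i (no swap)
  41 <= 55: swap -> [52, 41, 97, 78, 55]
Place pivot at 2: [52, 41, 55, 78, 97]

Partitioned: [52, 41, 55, 78, 97]


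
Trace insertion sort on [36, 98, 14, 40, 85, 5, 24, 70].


Initial: [36, 98, 14, 40, 85, 5, 24, 70]
Insert 98: [36, 98, 14, 40, 85, 5, 24, 70]
Insert 14: [14, 36, 98, 40, 85, 5, 24, 70]
Insert 40: [14, 36, 40, 98, 85, 5, 24, 70]
Insert 85: [14, 36, 40, 85, 98, 5, 24, 70]
Insert 5: [5, 14, 36, 40, 85, 98, 24, 70]
Insert 24: [5, 14, 24, 36, 40, 85, 98, 70]
Insert 70: [5, 14, 24, 36, 40, 70, 85, 98]

Sorted: [5, 14, 24, 36, 40, 70, 85, 98]


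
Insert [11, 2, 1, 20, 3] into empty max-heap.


Insert 11: [11]
Insert 2: [11, 2]
Insert 1: [11, 2, 1]
Insert 20: [20, 11, 1, 2]
Insert 3: [20, 11, 1, 2, 3]

Final heap: [20, 11, 1, 2, 3]


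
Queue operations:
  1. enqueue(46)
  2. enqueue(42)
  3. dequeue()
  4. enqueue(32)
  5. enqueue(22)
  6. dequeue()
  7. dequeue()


enqueue(46) -> [46]
enqueue(42) -> [46, 42]
dequeue()->46, [42]
enqueue(32) -> [42, 32]
enqueue(22) -> [42, 32, 22]
dequeue()->42, [32, 22]
dequeue()->32, [22]

Final queue: [22]


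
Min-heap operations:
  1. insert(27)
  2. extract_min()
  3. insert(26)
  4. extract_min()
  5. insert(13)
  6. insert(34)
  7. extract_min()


insert(27) -> [27]
extract_min()->27, []
insert(26) -> [26]
extract_min()->26, []
insert(13) -> [13]
insert(34) -> [13, 34]
extract_min()->13, [34]

Final heap: [34]


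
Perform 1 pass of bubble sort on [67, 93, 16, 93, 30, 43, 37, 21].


Initial: [67, 93, 16, 93, 30, 43, 37, 21]
Pass 1: [67, 16, 93, 30, 43, 37, 21, 93] (5 swaps)

After 1 pass: [67, 16, 93, 30, 43, 37, 21, 93]


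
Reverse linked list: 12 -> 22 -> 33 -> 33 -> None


Step 1: curr=12, set curr.next=prev(None) | reversed so far: 12
Step 2: curr=22, set curr.next=prev(12) | reversed so far: 22 -> 12
Step 3: curr=33, set curr.next=prev(22) | reversed so far: 33 -> 22 -> 12
Step 4: curr=33, set curr.next=prev(33) | reversed so far: 33 -> 33 -> 22 -> 12

33 -> 33 -> 22 -> 12 -> None


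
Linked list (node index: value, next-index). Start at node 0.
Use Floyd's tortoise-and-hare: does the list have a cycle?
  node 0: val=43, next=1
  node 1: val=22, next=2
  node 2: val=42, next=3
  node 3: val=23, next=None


Floyd's tortoise (slow, +1) and hare (fast, +2):
  init: slow=0, fast=0
  step 1: slow=1, fast=2
  step 2: fast 2->3->None, no cycle

Cycle: no


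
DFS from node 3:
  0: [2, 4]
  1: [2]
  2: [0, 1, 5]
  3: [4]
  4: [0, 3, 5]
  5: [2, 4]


Visit 3, push [4]
Visit 4, push [5, 0]
Visit 0, push [2]
Visit 2, push [5, 1]
Visit 1, push []
Visit 5, push []

DFS order: [3, 4, 0, 2, 1, 5]


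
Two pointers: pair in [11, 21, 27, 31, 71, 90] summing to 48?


lo=0(11)+hi=5(90)=101
lo=0(11)+hi=4(71)=82
lo=0(11)+hi=3(31)=42
lo=1(21)+hi=3(31)=52
lo=1(21)+hi=2(27)=48

Yes: 21+27=48


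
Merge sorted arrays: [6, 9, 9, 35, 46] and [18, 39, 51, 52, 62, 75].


Take 6 from A
Take 9 from A
Take 9 from A
Take 18 from B
Take 35 from A
Take 39 from B
Take 46 from A

Merged: [6, 9, 9, 18, 35, 39, 46, 51, 52, 62, 75]


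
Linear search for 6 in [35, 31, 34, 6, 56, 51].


i=0: 35!=6
i=1: 31!=6
i=2: 34!=6
i=3: 6==6 found!

Found at 3, 4 comps


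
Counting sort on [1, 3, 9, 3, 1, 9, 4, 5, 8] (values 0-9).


Input: [1, 3, 9, 3, 1, 9, 4, 5, 8]
Counts: [0, 2, 0, 2, 1, 1, 0, 0, 1, 2]

Sorted: [1, 1, 3, 3, 4, 5, 8, 9, 9]


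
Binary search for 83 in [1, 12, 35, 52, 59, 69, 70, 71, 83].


Step 1: lo=0, hi=8, mid=4, val=59
Step 2: lo=5, hi=8, mid=6, val=70
Step 3: lo=7, hi=8, mid=7, val=71
Step 4: lo=8, hi=8, mid=8, val=83

Found at index 8


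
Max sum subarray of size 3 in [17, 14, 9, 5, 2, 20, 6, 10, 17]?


[0:3]: 40
[1:4]: 28
[2:5]: 16
[3:6]: 27
[4:7]: 28
[5:8]: 36
[6:9]: 33

Max: 40 at [0:3]


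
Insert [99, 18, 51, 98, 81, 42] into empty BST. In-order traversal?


Insert 99: root
Insert 18: L from 99
Insert 51: L from 99 -> R from 18
Insert 98: L from 99 -> R from 18 -> R from 51
Insert 81: L from 99 -> R from 18 -> R from 51 -> L from 98
Insert 42: L from 99 -> R from 18 -> L from 51

In-order: [18, 42, 51, 81, 98, 99]


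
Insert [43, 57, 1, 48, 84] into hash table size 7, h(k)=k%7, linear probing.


Insert 43: h=1 -> slot 1
Insert 57: h=1, 1 probes -> slot 2
Insert 1: h=1, 2 probes -> slot 3
Insert 48: h=6 -> slot 6
Insert 84: h=0 -> slot 0

Table: [84, 43, 57, 1, None, None, 48]


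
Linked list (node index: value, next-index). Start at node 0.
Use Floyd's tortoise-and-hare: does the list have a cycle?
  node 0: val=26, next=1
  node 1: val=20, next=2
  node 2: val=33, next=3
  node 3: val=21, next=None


Floyd's tortoise (slow, +1) and hare (fast, +2):
  init: slow=0, fast=0
  step 1: slow=1, fast=2
  step 2: fast 2->3->None, no cycle

Cycle: no


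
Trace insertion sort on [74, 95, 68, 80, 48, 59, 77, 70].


Initial: [74, 95, 68, 80, 48, 59, 77, 70]
Insert 95: [74, 95, 68, 80, 48, 59, 77, 70]
Insert 68: [68, 74, 95, 80, 48, 59, 77, 70]
Insert 80: [68, 74, 80, 95, 48, 59, 77, 70]
Insert 48: [48, 68, 74, 80, 95, 59, 77, 70]
Insert 59: [48, 59, 68, 74, 80, 95, 77, 70]
Insert 77: [48, 59, 68, 74, 77, 80, 95, 70]
Insert 70: [48, 59, 68, 70, 74, 77, 80, 95]

Sorted: [48, 59, 68, 70, 74, 77, 80, 95]


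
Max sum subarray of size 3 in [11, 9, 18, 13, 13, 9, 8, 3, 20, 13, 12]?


[0:3]: 38
[1:4]: 40
[2:5]: 44
[3:6]: 35
[4:7]: 30
[5:8]: 20
[6:9]: 31
[7:10]: 36
[8:11]: 45

Max: 45 at [8:11]


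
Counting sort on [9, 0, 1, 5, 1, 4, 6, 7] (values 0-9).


Input: [9, 0, 1, 5, 1, 4, 6, 7]
Counts: [1, 2, 0, 0, 1, 1, 1, 1, 0, 1]

Sorted: [0, 1, 1, 4, 5, 6, 7, 9]


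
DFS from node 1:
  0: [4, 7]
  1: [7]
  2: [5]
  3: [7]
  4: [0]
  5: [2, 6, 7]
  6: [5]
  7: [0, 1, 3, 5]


Visit 1, push [7]
Visit 7, push [5, 3, 0]
Visit 0, push [4]
Visit 4, push []
Visit 3, push []
Visit 5, push [6, 2]
Visit 2, push []
Visit 6, push []

DFS order: [1, 7, 0, 4, 3, 5, 2, 6]


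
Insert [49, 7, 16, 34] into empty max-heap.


Insert 49: [49]
Insert 7: [49, 7]
Insert 16: [49, 7, 16]
Insert 34: [49, 34, 16, 7]

Final heap: [49, 34, 16, 7]


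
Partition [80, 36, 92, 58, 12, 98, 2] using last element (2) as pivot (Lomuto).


Pivot: 2
Place pivot at 0: [2, 36, 92, 58, 12, 98, 80]

Partitioned: [2, 36, 92, 58, 12, 98, 80]


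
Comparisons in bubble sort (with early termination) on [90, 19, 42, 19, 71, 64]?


Algorithm: bubble sort (with early termination)
Input: [90, 19, 42, 19, 71, 64]
Sorted: [19, 19, 42, 64, 71, 90]

12


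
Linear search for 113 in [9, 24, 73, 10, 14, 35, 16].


i=0: 9!=113
i=1: 24!=113
i=2: 73!=113
i=3: 10!=113
i=4: 14!=113
i=5: 35!=113
i=6: 16!=113

Not found, 7 comps


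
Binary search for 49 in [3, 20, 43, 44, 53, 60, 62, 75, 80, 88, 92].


Step 1: lo=0, hi=10, mid=5, val=60
Step 2: lo=0, hi=4, mid=2, val=43
Step 3: lo=3, hi=4, mid=3, val=44
Step 4: lo=4, hi=4, mid=4, val=53

Not found


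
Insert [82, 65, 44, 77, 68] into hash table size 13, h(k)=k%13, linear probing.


Insert 82: h=4 -> slot 4
Insert 65: h=0 -> slot 0
Insert 44: h=5 -> slot 5
Insert 77: h=12 -> slot 12
Insert 68: h=3 -> slot 3

Table: [65, None, None, 68, 82, 44, None, None, None, None, None, None, 77]


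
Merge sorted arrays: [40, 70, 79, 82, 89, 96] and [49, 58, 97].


Take 40 from A
Take 49 from B
Take 58 from B
Take 70 from A
Take 79 from A
Take 82 from A
Take 89 from A
Take 96 from A

Merged: [40, 49, 58, 70, 79, 82, 89, 96, 97]


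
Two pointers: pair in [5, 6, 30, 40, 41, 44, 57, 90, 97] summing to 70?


lo=0(5)+hi=8(97)=102
lo=0(5)+hi=7(90)=95
lo=0(5)+hi=6(57)=62
lo=1(6)+hi=6(57)=63
lo=2(30)+hi=6(57)=87
lo=2(30)+hi=5(44)=74
lo=2(30)+hi=4(41)=71
lo=2(30)+hi=3(40)=70

Yes: 30+40=70


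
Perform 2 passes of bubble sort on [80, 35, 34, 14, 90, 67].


Initial: [80, 35, 34, 14, 90, 67]
Pass 1: [35, 34, 14, 80, 67, 90] (4 swaps)
Pass 2: [34, 14, 35, 67, 80, 90] (3 swaps)

After 2 passes: [34, 14, 35, 67, 80, 90]


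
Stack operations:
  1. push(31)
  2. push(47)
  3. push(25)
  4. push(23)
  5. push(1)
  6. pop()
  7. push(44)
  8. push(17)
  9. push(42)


push(31) -> [31]
push(47) -> [31, 47]
push(25) -> [31, 47, 25]
push(23) -> [31, 47, 25, 23]
push(1) -> [31, 47, 25, 23, 1]
pop()->1, [31, 47, 25, 23]
push(44) -> [31, 47, 25, 23, 44]
push(17) -> [31, 47, 25, 23, 44, 17]
push(42) -> [31, 47, 25, 23, 44, 17, 42]

Final stack: [31, 47, 25, 23, 44, 17, 42]


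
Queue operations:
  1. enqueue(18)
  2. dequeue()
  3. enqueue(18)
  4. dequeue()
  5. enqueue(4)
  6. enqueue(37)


enqueue(18) -> [18]
dequeue()->18, []
enqueue(18) -> [18]
dequeue()->18, []
enqueue(4) -> [4]
enqueue(37) -> [4, 37]

Final queue: [4, 37]


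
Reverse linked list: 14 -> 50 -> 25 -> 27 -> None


Step 1: curr=14, set curr.next=prev(None) | reversed so far: 14
Step 2: curr=50, set curr.next=prev(14) | reversed so far: 50 -> 14
Step 3: curr=25, set curr.next=prev(50) | reversed so far: 25 -> 50 -> 14
Step 4: curr=27, set curr.next=prev(25) | reversed so far: 27 -> 25 -> 50 -> 14

27 -> 25 -> 50 -> 14 -> None


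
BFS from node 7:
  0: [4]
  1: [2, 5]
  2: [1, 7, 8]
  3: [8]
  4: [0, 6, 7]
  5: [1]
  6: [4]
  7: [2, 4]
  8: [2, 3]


Visit 7, enqueue [2, 4]
Visit 2, enqueue [1, 8]
Visit 4, enqueue [0, 6]
Visit 1, enqueue [5]
Visit 8, enqueue [3]
Visit 0, enqueue []
Visit 6, enqueue []
Visit 5, enqueue []
Visit 3, enqueue []

BFS order: [7, 2, 4, 1, 8, 0, 6, 5, 3]


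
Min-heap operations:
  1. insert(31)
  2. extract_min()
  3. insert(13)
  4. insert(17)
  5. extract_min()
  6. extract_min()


insert(31) -> [31]
extract_min()->31, []
insert(13) -> [13]
insert(17) -> [13, 17]
extract_min()->13, [17]
extract_min()->17, []

Final heap: []


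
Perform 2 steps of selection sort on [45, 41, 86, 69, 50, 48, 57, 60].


Initial: [45, 41, 86, 69, 50, 48, 57, 60]
Step 1: min=41 at 1
  Swap: [41, 45, 86, 69, 50, 48, 57, 60]
Step 2: min=45 at 1
  Swap: [41, 45, 86, 69, 50, 48, 57, 60]

After 2 steps: [41, 45, 86, 69, 50, 48, 57, 60]


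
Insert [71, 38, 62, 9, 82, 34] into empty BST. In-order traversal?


Insert 71: root
Insert 38: L from 71
Insert 62: L from 71 -> R from 38
Insert 9: L from 71 -> L from 38
Insert 82: R from 71
Insert 34: L from 71 -> L from 38 -> R from 9

In-order: [9, 34, 38, 62, 71, 82]


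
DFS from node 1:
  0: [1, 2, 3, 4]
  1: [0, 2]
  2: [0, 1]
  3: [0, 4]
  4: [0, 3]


Visit 1, push [2, 0]
Visit 0, push [4, 3, 2]
Visit 2, push []
Visit 3, push [4]
Visit 4, push []

DFS order: [1, 0, 2, 3, 4]


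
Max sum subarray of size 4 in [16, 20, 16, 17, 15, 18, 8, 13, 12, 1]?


[0:4]: 69
[1:5]: 68
[2:6]: 66
[3:7]: 58
[4:8]: 54
[5:9]: 51
[6:10]: 34

Max: 69 at [0:4]


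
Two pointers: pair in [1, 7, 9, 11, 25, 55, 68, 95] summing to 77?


lo=0(1)+hi=7(95)=96
lo=0(1)+hi=6(68)=69
lo=1(7)+hi=6(68)=75
lo=2(9)+hi=6(68)=77

Yes: 9+68=77


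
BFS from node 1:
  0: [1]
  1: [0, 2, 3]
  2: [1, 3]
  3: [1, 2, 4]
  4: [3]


Visit 1, enqueue [0, 2, 3]
Visit 0, enqueue []
Visit 2, enqueue []
Visit 3, enqueue [4]
Visit 4, enqueue []

BFS order: [1, 0, 2, 3, 4]


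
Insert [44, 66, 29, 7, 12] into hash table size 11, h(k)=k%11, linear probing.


Insert 44: h=0 -> slot 0
Insert 66: h=0, 1 probes -> slot 1
Insert 29: h=7 -> slot 7
Insert 7: h=7, 1 probes -> slot 8
Insert 12: h=1, 1 probes -> slot 2

Table: [44, 66, 12, None, None, None, None, 29, 7, None, None]


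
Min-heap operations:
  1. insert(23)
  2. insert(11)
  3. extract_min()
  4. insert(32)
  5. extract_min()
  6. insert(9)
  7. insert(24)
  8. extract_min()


insert(23) -> [23]
insert(11) -> [11, 23]
extract_min()->11, [23]
insert(32) -> [23, 32]
extract_min()->23, [32]
insert(9) -> [9, 32]
insert(24) -> [9, 32, 24]
extract_min()->9, [24, 32]

Final heap: [24, 32]


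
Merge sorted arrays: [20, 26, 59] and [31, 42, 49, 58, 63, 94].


Take 20 from A
Take 26 from A
Take 31 from B
Take 42 from B
Take 49 from B
Take 58 from B
Take 59 from A

Merged: [20, 26, 31, 42, 49, 58, 59, 63, 94]


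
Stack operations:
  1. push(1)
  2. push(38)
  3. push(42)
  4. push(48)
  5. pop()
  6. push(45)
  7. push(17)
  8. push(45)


push(1) -> [1]
push(38) -> [1, 38]
push(42) -> [1, 38, 42]
push(48) -> [1, 38, 42, 48]
pop()->48, [1, 38, 42]
push(45) -> [1, 38, 42, 45]
push(17) -> [1, 38, 42, 45, 17]
push(45) -> [1, 38, 42, 45, 17, 45]

Final stack: [1, 38, 42, 45, 17, 45]


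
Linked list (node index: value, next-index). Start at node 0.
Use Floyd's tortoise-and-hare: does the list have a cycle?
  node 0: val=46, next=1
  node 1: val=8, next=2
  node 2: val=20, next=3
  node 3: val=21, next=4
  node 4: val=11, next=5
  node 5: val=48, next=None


Floyd's tortoise (slow, +1) and hare (fast, +2):
  init: slow=0, fast=0
  step 1: slow=1, fast=2
  step 2: slow=2, fast=4
  step 3: fast 4->5->None, no cycle

Cycle: no


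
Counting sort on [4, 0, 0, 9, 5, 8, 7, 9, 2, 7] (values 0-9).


Input: [4, 0, 0, 9, 5, 8, 7, 9, 2, 7]
Counts: [2, 0, 1, 0, 1, 1, 0, 2, 1, 2]

Sorted: [0, 0, 2, 4, 5, 7, 7, 8, 9, 9]


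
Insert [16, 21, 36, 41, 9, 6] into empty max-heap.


Insert 16: [16]
Insert 21: [21, 16]
Insert 36: [36, 16, 21]
Insert 41: [41, 36, 21, 16]
Insert 9: [41, 36, 21, 16, 9]
Insert 6: [41, 36, 21, 16, 9, 6]

Final heap: [41, 36, 21, 16, 9, 6]


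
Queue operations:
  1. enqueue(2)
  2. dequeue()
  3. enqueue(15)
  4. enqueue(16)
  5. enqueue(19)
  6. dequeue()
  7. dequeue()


enqueue(2) -> [2]
dequeue()->2, []
enqueue(15) -> [15]
enqueue(16) -> [15, 16]
enqueue(19) -> [15, 16, 19]
dequeue()->15, [16, 19]
dequeue()->16, [19]

Final queue: [19]


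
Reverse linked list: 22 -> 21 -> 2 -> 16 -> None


Step 1: curr=22, set curr.next=prev(None) | reversed so far: 22
Step 2: curr=21, set curr.next=prev(22) | reversed so far: 21 -> 22
Step 3: curr=2, set curr.next=prev(21) | reversed so far: 2 -> 21 -> 22
Step 4: curr=16, set curr.next=prev(2) | reversed so far: 16 -> 2 -> 21 -> 22

16 -> 2 -> 21 -> 22 -> None


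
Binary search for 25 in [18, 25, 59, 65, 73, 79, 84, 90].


Step 1: lo=0, hi=7, mid=3, val=65
Step 2: lo=0, hi=2, mid=1, val=25

Found at index 1


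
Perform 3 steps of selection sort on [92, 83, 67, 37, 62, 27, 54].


Initial: [92, 83, 67, 37, 62, 27, 54]
Step 1: min=27 at 5
  Swap: [27, 83, 67, 37, 62, 92, 54]
Step 2: min=37 at 3
  Swap: [27, 37, 67, 83, 62, 92, 54]
Step 3: min=54 at 6
  Swap: [27, 37, 54, 83, 62, 92, 67]

After 3 steps: [27, 37, 54, 83, 62, 92, 67]


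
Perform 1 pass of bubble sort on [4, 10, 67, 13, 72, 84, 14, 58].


Initial: [4, 10, 67, 13, 72, 84, 14, 58]
Pass 1: [4, 10, 13, 67, 72, 14, 58, 84] (3 swaps)

After 1 pass: [4, 10, 13, 67, 72, 14, 58, 84]


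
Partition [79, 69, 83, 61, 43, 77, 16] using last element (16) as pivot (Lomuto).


Pivot: 16
Place pivot at 0: [16, 69, 83, 61, 43, 77, 79]

Partitioned: [16, 69, 83, 61, 43, 77, 79]


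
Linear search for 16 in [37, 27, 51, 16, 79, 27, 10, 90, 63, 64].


i=0: 37!=16
i=1: 27!=16
i=2: 51!=16
i=3: 16==16 found!

Found at 3, 4 comps


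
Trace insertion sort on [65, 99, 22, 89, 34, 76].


Initial: [65, 99, 22, 89, 34, 76]
Insert 99: [65, 99, 22, 89, 34, 76]
Insert 22: [22, 65, 99, 89, 34, 76]
Insert 89: [22, 65, 89, 99, 34, 76]
Insert 34: [22, 34, 65, 89, 99, 76]
Insert 76: [22, 34, 65, 76, 89, 99]

Sorted: [22, 34, 65, 76, 89, 99]


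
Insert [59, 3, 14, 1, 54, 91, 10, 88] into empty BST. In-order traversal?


Insert 59: root
Insert 3: L from 59
Insert 14: L from 59 -> R from 3
Insert 1: L from 59 -> L from 3
Insert 54: L from 59 -> R from 3 -> R from 14
Insert 91: R from 59
Insert 10: L from 59 -> R from 3 -> L from 14
Insert 88: R from 59 -> L from 91

In-order: [1, 3, 10, 14, 54, 59, 88, 91]


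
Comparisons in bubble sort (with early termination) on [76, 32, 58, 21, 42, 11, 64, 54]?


Algorithm: bubble sort (with early termination)
Input: [76, 32, 58, 21, 42, 11, 64, 54]
Sorted: [11, 21, 32, 42, 54, 58, 64, 76]

27


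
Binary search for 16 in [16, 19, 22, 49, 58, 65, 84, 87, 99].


Step 1: lo=0, hi=8, mid=4, val=58
Step 2: lo=0, hi=3, mid=1, val=19
Step 3: lo=0, hi=0, mid=0, val=16

Found at index 0


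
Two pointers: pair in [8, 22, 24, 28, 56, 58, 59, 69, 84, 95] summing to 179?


lo=0(8)+hi=9(95)=103
lo=1(22)+hi=9(95)=117
lo=2(24)+hi=9(95)=119
lo=3(28)+hi=9(95)=123
lo=4(56)+hi=9(95)=151
lo=5(58)+hi=9(95)=153
lo=6(59)+hi=9(95)=154
lo=7(69)+hi=9(95)=164
lo=8(84)+hi=9(95)=179

Yes: 84+95=179


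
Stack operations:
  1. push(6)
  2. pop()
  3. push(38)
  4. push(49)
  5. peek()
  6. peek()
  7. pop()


push(6) -> [6]
pop()->6, []
push(38) -> [38]
push(49) -> [38, 49]
peek()->49
peek()->49
pop()->49, [38]

Final stack: [38]


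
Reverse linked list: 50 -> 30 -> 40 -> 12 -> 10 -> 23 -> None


Step 1: curr=50, set curr.next=prev(None) | reversed so far: 50
Step 2: curr=30, set curr.next=prev(50) | reversed so far: 30 -> 50
Step 3: curr=40, set curr.next=prev(30) | reversed so far: 40 -> 30 -> 50
Step 4: curr=12, set curr.next=prev(40) | reversed so far: 12 -> 40 -> 30 -> 50
Step 5: curr=10, set curr.next=prev(12) | reversed so far: 10 -> 12 -> 40 -> 30 -> 50
Step 6: curr=23, set curr.next=prev(10) | reversed so far: 23 -> 10 -> 12 -> 40 -> 30 -> 50

23 -> 10 -> 12 -> 40 -> 30 -> 50 -> None


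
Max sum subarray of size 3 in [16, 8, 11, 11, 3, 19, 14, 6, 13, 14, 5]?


[0:3]: 35
[1:4]: 30
[2:5]: 25
[3:6]: 33
[4:7]: 36
[5:8]: 39
[6:9]: 33
[7:10]: 33
[8:11]: 32

Max: 39 at [5:8]


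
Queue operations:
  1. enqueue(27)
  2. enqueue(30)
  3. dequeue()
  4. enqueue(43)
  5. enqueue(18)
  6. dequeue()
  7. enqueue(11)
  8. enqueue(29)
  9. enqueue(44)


enqueue(27) -> [27]
enqueue(30) -> [27, 30]
dequeue()->27, [30]
enqueue(43) -> [30, 43]
enqueue(18) -> [30, 43, 18]
dequeue()->30, [43, 18]
enqueue(11) -> [43, 18, 11]
enqueue(29) -> [43, 18, 11, 29]
enqueue(44) -> [43, 18, 11, 29, 44]

Final queue: [43, 18, 11, 29, 44]


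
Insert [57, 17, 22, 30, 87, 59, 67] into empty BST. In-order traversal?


Insert 57: root
Insert 17: L from 57
Insert 22: L from 57 -> R from 17
Insert 30: L from 57 -> R from 17 -> R from 22
Insert 87: R from 57
Insert 59: R from 57 -> L from 87
Insert 67: R from 57 -> L from 87 -> R from 59

In-order: [17, 22, 30, 57, 59, 67, 87]


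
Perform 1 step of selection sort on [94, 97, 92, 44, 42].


Initial: [94, 97, 92, 44, 42]
Step 1: min=42 at 4
  Swap: [42, 97, 92, 44, 94]

After 1 step: [42, 97, 92, 44, 94]


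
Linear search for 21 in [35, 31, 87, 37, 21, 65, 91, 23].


i=0: 35!=21
i=1: 31!=21
i=2: 87!=21
i=3: 37!=21
i=4: 21==21 found!

Found at 4, 5 comps


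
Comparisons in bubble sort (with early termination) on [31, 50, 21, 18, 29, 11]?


Algorithm: bubble sort (with early termination)
Input: [31, 50, 21, 18, 29, 11]
Sorted: [11, 18, 21, 29, 31, 50]

15


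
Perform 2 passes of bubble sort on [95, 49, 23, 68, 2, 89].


Initial: [95, 49, 23, 68, 2, 89]
Pass 1: [49, 23, 68, 2, 89, 95] (5 swaps)
Pass 2: [23, 49, 2, 68, 89, 95] (2 swaps)

After 2 passes: [23, 49, 2, 68, 89, 95]


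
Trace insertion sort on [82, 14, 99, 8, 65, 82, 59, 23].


Initial: [82, 14, 99, 8, 65, 82, 59, 23]
Insert 14: [14, 82, 99, 8, 65, 82, 59, 23]
Insert 99: [14, 82, 99, 8, 65, 82, 59, 23]
Insert 8: [8, 14, 82, 99, 65, 82, 59, 23]
Insert 65: [8, 14, 65, 82, 99, 82, 59, 23]
Insert 82: [8, 14, 65, 82, 82, 99, 59, 23]
Insert 59: [8, 14, 59, 65, 82, 82, 99, 23]
Insert 23: [8, 14, 23, 59, 65, 82, 82, 99]

Sorted: [8, 14, 23, 59, 65, 82, 82, 99]


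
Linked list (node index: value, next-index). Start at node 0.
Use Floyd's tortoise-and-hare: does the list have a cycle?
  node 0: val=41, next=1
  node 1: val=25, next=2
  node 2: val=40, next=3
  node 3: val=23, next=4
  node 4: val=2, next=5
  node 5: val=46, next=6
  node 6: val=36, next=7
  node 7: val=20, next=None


Floyd's tortoise (slow, +1) and hare (fast, +2):
  init: slow=0, fast=0
  step 1: slow=1, fast=2
  step 2: slow=2, fast=4
  step 3: slow=3, fast=6
  step 4: fast 6->7->None, no cycle

Cycle: no


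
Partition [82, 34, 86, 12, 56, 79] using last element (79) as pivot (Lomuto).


Pivot: 79
  34 <= 79: swap -> [34, 82, 86, 12, 56, 79]
  12 <= 79: swap -> [34, 12, 86, 82, 56, 79]
  56 <= 79: swap -> [34, 12, 56, 82, 86, 79]
Place pivot at 3: [34, 12, 56, 79, 86, 82]

Partitioned: [34, 12, 56, 79, 86, 82]


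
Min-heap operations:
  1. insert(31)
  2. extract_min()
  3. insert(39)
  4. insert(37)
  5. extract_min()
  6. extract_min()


insert(31) -> [31]
extract_min()->31, []
insert(39) -> [39]
insert(37) -> [37, 39]
extract_min()->37, [39]
extract_min()->39, []

Final heap: []


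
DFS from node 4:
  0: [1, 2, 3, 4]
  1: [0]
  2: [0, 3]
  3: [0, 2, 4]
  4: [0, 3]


Visit 4, push [3, 0]
Visit 0, push [3, 2, 1]
Visit 1, push []
Visit 2, push [3]
Visit 3, push []

DFS order: [4, 0, 1, 2, 3]


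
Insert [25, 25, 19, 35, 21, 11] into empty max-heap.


Insert 25: [25]
Insert 25: [25, 25]
Insert 19: [25, 25, 19]
Insert 35: [35, 25, 19, 25]
Insert 21: [35, 25, 19, 25, 21]
Insert 11: [35, 25, 19, 25, 21, 11]

Final heap: [35, 25, 19, 25, 21, 11]


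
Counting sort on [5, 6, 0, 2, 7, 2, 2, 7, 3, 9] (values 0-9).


Input: [5, 6, 0, 2, 7, 2, 2, 7, 3, 9]
Counts: [1, 0, 3, 1, 0, 1, 1, 2, 0, 1]

Sorted: [0, 2, 2, 2, 3, 5, 6, 7, 7, 9]


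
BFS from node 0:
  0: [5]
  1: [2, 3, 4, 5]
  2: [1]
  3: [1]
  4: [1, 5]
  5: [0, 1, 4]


Visit 0, enqueue [5]
Visit 5, enqueue [1, 4]
Visit 1, enqueue [2, 3]
Visit 4, enqueue []
Visit 2, enqueue []
Visit 3, enqueue []

BFS order: [0, 5, 1, 4, 2, 3]


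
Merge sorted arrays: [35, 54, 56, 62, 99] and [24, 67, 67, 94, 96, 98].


Take 24 from B
Take 35 from A
Take 54 from A
Take 56 from A
Take 62 from A
Take 67 from B
Take 67 from B
Take 94 from B
Take 96 from B
Take 98 from B

Merged: [24, 35, 54, 56, 62, 67, 67, 94, 96, 98, 99]


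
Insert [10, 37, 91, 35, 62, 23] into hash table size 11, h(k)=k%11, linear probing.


Insert 10: h=10 -> slot 10
Insert 37: h=4 -> slot 4
Insert 91: h=3 -> slot 3
Insert 35: h=2 -> slot 2
Insert 62: h=7 -> slot 7
Insert 23: h=1 -> slot 1

Table: [None, 23, 35, 91, 37, None, None, 62, None, None, 10]
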